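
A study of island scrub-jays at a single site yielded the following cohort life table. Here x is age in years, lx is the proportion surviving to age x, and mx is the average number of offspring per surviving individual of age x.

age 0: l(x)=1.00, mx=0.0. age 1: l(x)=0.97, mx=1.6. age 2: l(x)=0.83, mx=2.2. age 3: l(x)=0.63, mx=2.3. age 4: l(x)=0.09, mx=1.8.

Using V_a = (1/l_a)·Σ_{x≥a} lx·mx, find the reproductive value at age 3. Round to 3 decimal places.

lx·mx for x ≥ 3: 1.449, 0.162 → sum = 1.611
V_3 = 1.611 / l_3 = 1.611 / 0.63 = 2.557143… → 2.557

2.557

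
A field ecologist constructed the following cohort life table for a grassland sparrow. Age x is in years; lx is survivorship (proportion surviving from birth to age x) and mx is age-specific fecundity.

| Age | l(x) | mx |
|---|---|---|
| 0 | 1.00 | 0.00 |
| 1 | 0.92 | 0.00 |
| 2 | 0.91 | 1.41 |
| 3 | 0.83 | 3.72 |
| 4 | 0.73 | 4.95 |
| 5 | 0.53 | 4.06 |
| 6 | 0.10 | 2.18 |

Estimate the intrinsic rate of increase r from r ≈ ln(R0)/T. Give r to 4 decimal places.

R0 = Σ lx·mx = 0 + 0 + 1.2831 + 3.0876 + 3.6135 + 2.1518 + 0.218 = 10.354
Σ x·lx·mx = 38.35; T = 38.35/10.354 = 3.70388…
r ≈ ln(R0)/T = ln(10.354)/3.70388… = 0.63106… → 0.6311

0.6311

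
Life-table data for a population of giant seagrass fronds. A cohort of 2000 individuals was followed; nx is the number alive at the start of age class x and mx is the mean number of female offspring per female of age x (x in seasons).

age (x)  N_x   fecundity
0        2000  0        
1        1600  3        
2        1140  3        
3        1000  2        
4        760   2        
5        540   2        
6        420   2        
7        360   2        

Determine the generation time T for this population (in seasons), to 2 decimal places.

2.73

lx = nx/n0 = nx/2000: 1, 0.8, 0.57, 0.5, 0.38, 0.27, 0.21, 0.18
lx·mx: 0, 2.4, 1.71, 1, 0.76, 0.54, 0.42, 0.36 → R0 = 7.19
x·lx·mx: 0, 2.4, 3.42, 3, 3.04, 2.7, 2.52, 2.52 → Σ = 19.6
T = 19.6 / 7.19 = 2.726008… → 2.73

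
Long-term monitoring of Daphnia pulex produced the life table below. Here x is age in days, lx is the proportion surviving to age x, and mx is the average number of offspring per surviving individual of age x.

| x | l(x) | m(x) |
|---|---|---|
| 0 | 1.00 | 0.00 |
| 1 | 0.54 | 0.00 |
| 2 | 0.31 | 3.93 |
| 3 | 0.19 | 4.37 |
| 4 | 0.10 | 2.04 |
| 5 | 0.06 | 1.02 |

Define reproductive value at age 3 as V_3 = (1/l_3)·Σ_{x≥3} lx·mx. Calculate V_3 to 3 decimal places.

5.766

lx·mx for x ≥ 3: 0.8303, 0.204, 0.0612 → sum = 1.0955
V_3 = 1.0955 / l_3 = 1.0955 / 0.19 = 5.765789… → 5.766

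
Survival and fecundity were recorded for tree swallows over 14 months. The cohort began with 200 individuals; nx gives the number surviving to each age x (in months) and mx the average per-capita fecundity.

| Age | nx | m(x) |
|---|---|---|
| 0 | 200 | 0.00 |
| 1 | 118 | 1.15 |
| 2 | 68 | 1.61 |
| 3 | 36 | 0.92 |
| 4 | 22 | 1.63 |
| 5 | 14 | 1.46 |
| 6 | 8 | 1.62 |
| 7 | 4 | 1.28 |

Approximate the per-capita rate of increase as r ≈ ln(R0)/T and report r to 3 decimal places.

lx = nx/n0 = nx/200: 1, 0.59, 0.34, 0.18, 0.11, 0.07, 0.04, 0.02
R0 = Σ lx·mx = 0 + 0.6785 + 0.5474 + 0.1656 + 0.1793 + 0.1022 + 0.0648 + 0.0256 = 1.7634
Σ x·lx·mx = 4.0663; T = 4.0663/1.7634 = 2.30594…
r ≈ ln(R0)/T = ln(1.7634)/2.30594… = 0.24599… → 0.246

0.246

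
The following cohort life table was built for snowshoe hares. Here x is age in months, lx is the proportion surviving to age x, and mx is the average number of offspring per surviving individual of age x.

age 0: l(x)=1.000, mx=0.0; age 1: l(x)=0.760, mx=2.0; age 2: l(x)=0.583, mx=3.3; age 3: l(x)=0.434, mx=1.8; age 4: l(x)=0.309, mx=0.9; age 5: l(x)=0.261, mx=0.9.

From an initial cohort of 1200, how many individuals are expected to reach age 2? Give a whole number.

700

Expected survivors = N0 · l_2 = 1200 × 0.583 = 699.6 → 700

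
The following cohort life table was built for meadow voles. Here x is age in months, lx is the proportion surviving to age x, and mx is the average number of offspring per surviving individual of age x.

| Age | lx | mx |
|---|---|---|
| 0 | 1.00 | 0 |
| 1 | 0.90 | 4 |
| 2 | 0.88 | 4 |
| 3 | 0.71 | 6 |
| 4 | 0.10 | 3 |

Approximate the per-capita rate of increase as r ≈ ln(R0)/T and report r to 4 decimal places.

1.1660

R0 = Σ lx·mx = 0 + 3.6 + 3.52 + 4.26 + 0.3 = 11.68
Σ x·lx·mx = 24.62; T = 24.62/11.68 = 2.10788…
r ≈ ln(R0)/T = ln(11.68)/2.10788… = 1.166044… → 1.1660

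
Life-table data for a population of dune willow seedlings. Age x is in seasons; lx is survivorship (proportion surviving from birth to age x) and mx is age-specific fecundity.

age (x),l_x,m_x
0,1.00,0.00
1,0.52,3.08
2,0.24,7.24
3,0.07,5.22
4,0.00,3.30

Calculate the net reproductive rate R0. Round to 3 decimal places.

3.705

lx·mx by age: 0, 1.6016, 1.7376, 0.3654, 0
R0 = Σ lx·mx = 3.7046 → 3.705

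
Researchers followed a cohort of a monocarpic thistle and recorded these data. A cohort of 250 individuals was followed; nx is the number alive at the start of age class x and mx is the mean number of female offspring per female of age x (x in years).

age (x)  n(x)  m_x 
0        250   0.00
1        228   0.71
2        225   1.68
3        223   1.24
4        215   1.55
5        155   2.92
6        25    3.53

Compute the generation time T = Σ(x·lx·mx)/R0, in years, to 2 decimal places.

lx = nx/n0 = nx/250: 1, 0.912, 0.9, 0.892, 0.86, 0.62, 0.1
lx·mx: 0, 0.64752, 1.512, 1.10608, 1.333, 1.8104, 0.353 → R0 = 6.762
x·lx·mx: 0, 0.64752, 3.024, 3.31824, 5.332, 9.052, 2.118 → Σ = 23.49176
T = 23.49176 / 6.762 = 3.474085… → 3.47

3.47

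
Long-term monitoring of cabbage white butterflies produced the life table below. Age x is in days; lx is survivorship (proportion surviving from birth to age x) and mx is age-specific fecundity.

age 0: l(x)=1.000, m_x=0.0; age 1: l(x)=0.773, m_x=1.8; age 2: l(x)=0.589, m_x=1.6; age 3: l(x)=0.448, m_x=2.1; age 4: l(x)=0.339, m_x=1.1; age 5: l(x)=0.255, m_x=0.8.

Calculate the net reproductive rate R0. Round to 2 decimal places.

lx·mx by age: 0, 1.3914, 0.9424, 0.9408, 0.3729, 0.204
R0 = Σ lx·mx = 3.8515 → 3.85

3.85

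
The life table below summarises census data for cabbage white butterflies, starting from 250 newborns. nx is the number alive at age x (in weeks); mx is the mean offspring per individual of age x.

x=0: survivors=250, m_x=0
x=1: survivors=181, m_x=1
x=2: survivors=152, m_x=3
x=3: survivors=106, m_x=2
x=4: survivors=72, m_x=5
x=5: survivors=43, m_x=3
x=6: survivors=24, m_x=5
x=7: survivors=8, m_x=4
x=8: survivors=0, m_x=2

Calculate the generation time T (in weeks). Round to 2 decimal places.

lx = nx/n0 = nx/250: 1, 0.724, 0.608, 0.424, 0.288, 0.172, 0.096, 0.032, 0
lx·mx: 0, 0.724, 1.824, 0.848, 1.44, 0.516, 0.48, 0.128, 0 → R0 = 5.96
x·lx·mx: 0, 0.724, 3.648, 2.544, 5.76, 2.58, 2.88, 0.896, 0 → Σ = 19.032
T = 19.032 / 5.96 = 3.193289… → 3.19

3.19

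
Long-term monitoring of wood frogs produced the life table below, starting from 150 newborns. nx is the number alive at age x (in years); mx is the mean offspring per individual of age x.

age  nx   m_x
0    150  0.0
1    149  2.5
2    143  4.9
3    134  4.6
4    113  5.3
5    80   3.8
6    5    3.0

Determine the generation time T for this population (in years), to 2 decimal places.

2.93

lx = nx/n0 = nx/150: 1, 0.99333…, 0.95333…, 0.89333…, 0.75333…, 0.53333…, 0.03333…
lx·mx: 0, 2.483333…, 4.671333…, 4.109333…, 3.992667…, 2.026667…, 0.1… → R0 = 17.383333…
x·lx·mx: 0, 2.483333…, 9.342667…, 12.328…, 15.970667…, 10.133333…, 0.6… → Σ = 50.858…
T = 50.858… / 17.383333… = 2.925676… → 2.93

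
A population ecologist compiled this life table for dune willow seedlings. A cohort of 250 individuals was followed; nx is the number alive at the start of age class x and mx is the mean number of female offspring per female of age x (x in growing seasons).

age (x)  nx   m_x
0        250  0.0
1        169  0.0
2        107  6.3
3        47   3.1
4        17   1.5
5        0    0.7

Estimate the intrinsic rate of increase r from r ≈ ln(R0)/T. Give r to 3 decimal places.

lx = nx/n0 = nx/250: 1, 0.676, 0.428, 0.188, 0.068, 0
R0 = Σ lx·mx = 0 + 0 + 2.6964 + 0.5828 + 0.102 + 0 = 3.3812
Σ x·lx·mx = 7.5492; T = 7.5492/3.3812 = 2.2327…
r ≈ ln(R0)/T = ln(3.3812)/2.2327… = 0.54563… → 0.546

0.546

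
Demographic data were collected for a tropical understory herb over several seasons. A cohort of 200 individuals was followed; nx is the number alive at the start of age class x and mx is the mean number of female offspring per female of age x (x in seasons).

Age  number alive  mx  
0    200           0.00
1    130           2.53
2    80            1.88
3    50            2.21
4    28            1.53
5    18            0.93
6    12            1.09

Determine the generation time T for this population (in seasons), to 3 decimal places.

1.954

lx = nx/n0 = nx/200: 1, 0.65, 0.4, 0.25, 0.14, 0.09, 0.06
lx·mx: 0, 1.6445, 0.752, 0.5525, 0.2142, 0.0837, 0.0654 → R0 = 3.3123
x·lx·mx: 0, 1.6445, 1.504, 1.6575, 0.8568, 0.4185, 0.3924 → Σ = 6.4737
T = 6.4737 / 3.3123 = 1.954443… → 1.954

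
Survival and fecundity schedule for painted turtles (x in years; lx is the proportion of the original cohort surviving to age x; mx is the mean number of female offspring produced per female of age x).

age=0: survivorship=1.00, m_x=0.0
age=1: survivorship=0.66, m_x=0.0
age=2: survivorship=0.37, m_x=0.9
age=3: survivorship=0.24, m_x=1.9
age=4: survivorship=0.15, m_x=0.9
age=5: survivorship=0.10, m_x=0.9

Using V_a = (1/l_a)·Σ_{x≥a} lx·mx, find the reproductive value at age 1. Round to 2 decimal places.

1.54

lx·mx for x ≥ 1: 0, 0.333, 0.456, 0.135, 0.09 → sum = 1.014
V_1 = 1.014 / l_1 = 1.014 / 0.66 = 1.536364… → 1.54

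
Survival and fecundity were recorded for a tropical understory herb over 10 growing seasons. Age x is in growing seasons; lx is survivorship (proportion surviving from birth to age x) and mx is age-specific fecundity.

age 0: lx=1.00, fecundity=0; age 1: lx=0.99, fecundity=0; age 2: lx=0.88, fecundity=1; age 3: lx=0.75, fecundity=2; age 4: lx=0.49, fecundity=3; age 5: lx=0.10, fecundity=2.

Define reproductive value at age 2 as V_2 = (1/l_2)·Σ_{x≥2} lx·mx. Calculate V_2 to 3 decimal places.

4.602

lx·mx for x ≥ 2: 0.88, 1.5, 1.47, 0.2 → sum = 4.05
V_2 = 4.05 / l_2 = 4.05 / 0.88 = 4.602273… → 4.602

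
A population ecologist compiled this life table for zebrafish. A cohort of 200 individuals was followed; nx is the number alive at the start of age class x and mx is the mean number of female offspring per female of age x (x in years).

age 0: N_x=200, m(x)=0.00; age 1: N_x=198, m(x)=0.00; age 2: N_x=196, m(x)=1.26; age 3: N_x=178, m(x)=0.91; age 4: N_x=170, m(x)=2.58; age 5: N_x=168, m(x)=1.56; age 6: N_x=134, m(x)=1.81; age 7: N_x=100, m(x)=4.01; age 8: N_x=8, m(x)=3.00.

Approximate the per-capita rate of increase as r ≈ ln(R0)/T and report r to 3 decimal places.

0.457

lx = nx/n0 = nx/200: 1, 0.99, 0.98, 0.89, 0.85, 0.84, 0.67, 0.5, 0.04
R0 = Σ lx·mx = 0 + 0 + 1.2348 + 0.8099 + 2.193 + 1.3104 + 1.2127 + 2.005 + 0.12 = 8.8858
Σ x·lx·mx = 42.4945; T = 42.4945/8.8858 = 4.78229…
r ≈ ln(R0)/T = ln(8.8858)/4.78229… = 0.45678… → 0.457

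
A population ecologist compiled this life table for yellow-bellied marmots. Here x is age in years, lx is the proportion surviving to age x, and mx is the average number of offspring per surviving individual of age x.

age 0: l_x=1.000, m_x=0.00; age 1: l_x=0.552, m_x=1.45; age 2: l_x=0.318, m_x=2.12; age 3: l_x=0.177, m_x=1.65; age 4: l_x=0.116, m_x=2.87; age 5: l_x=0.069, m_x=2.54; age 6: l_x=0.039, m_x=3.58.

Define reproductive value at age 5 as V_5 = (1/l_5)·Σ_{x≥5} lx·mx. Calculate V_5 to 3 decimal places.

4.563

lx·mx for x ≥ 5: 0.17526, 0.13962 → sum = 0.31488
V_5 = 0.31488 / l_5 = 0.31488 / 0.069 = 4.563478… → 4.563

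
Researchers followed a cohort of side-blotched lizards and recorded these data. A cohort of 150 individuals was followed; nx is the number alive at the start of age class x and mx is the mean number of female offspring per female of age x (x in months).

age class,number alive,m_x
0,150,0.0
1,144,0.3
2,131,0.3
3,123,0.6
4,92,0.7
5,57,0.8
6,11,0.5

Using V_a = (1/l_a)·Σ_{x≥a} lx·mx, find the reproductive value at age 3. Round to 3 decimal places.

1.539

lx = nx/n0 = nx/150: 1, 0.96, 0.87333…, 0.82, 0.61333…, 0.38, 0.07333…
lx·mx for x ≥ 3: 0.492, 0.429333…, 0.304, 0.036667… → sum = 1.262…
V_3 = 1.262… / l_3 = 1.262… / 0.82 = 1.539024… → 1.539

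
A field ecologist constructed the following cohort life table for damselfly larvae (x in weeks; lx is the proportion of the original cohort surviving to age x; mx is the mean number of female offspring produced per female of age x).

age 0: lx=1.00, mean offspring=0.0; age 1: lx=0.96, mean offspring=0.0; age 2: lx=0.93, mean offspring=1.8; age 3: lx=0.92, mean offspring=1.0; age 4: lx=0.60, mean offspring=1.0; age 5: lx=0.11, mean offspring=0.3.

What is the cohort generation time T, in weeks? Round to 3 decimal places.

lx·mx: 0, 0, 1.674, 0.92, 0.6, 0.033 → R0 = 3.227
x·lx·mx: 0, 0, 3.348, 2.76, 2.4, 0.165 → Σ = 8.673
T = 8.673 / 3.227 = 2.687636… → 2.688

2.688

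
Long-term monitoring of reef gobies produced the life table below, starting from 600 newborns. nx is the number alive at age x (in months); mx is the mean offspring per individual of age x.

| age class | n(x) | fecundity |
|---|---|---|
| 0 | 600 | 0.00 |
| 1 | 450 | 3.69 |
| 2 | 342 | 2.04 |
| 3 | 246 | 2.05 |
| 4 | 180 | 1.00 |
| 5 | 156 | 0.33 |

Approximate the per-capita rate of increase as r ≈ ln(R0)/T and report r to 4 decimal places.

0.9150

lx = nx/n0 = nx/600: 1, 0.75, 0.57, 0.41, 0.3, 0.26
R0 = Σ lx·mx = 0 + 2.7675 + 1.1628 + 0.8405 + 0.3 + 0.0858 = 5.1566
Σ x·lx·mx = 9.2436; T = 9.2436/5.1566 = 1.79258…
r ≈ ln(R0)/T = ln(5.1566)/1.79258… = 0.915039… → 0.9150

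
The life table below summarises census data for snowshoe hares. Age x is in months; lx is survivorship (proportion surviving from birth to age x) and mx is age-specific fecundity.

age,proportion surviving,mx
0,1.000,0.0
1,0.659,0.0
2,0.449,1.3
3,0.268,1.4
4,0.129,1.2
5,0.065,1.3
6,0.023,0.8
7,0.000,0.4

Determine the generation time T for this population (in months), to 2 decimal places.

lx·mx: 0, 0, 0.5837, 0.3752, 0.1548, 0.0845, 0.0184, 0 → R0 = 1.2166
x·lx·mx: 0, 0, 1.1674, 1.1256, 0.6192, 0.4225, 0.1104, 0 → Σ = 3.4451
T = 3.4451 / 1.2166 = 2.831744… → 2.83

2.83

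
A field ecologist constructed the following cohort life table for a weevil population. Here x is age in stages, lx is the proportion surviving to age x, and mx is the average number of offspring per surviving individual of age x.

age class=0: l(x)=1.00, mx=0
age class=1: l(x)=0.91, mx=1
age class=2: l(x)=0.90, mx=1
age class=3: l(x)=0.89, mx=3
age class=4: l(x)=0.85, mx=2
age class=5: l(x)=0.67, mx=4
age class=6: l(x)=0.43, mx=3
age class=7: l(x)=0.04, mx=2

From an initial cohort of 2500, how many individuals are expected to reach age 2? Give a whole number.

2250

Expected survivors = N0 · l_2 = 2500 × 0.90 = 2250 → 2250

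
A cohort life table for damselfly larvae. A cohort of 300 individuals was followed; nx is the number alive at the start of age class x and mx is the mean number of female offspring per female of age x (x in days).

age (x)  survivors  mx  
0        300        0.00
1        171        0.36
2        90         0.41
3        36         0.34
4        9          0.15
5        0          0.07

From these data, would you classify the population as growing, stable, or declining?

lx = nx/n0 = nx/300: 1, 0.57, 0.3, 0.12, 0.03, 0
R0 = Σ lx·mx = 0 + 0.2052 + 0.123 + 0.0408 + 0.0045 + 0 = 0.3735
R0 < 1, so the population is declining.

declining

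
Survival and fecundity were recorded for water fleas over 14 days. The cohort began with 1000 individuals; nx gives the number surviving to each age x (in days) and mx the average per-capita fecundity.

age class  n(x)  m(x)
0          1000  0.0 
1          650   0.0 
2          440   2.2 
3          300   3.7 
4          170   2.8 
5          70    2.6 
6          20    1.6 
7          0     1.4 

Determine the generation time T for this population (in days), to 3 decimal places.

lx = nx/n0 = nx/1000: 1, 0.65, 0.44, 0.3, 0.17, 0.07, 0.02, 0
lx·mx: 0, 0, 0.968, 1.11, 0.476, 0.182, 0.032, 0 → R0 = 2.768
x·lx·mx: 0, 0, 1.936, 3.33, 1.904, 0.91, 0.192, 0 → Σ = 8.272
T = 8.272 / 2.768 = 2.988439… → 2.988

2.988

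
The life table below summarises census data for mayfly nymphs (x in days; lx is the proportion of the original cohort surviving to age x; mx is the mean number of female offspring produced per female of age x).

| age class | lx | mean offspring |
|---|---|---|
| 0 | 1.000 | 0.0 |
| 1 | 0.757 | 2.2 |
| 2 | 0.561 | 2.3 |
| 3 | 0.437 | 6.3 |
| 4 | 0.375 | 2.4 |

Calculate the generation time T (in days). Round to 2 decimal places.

lx·mx: 0, 1.6654, 1.2903, 2.7531, 0.9 → R0 = 6.6088
x·lx·mx: 0, 1.6654, 2.5806, 8.2593, 3.6 → Σ = 16.1053
T = 16.1053 / 6.6088 = 2.436948… → 2.44

2.44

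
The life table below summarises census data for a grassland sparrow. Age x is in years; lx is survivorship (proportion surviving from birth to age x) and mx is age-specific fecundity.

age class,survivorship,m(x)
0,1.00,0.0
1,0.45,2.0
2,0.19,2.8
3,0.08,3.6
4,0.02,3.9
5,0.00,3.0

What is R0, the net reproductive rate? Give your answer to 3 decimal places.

1.798

lx·mx by age: 0, 0.9, 0.532, 0.288, 0.078, 0
R0 = Σ lx·mx = 1.798 → 1.798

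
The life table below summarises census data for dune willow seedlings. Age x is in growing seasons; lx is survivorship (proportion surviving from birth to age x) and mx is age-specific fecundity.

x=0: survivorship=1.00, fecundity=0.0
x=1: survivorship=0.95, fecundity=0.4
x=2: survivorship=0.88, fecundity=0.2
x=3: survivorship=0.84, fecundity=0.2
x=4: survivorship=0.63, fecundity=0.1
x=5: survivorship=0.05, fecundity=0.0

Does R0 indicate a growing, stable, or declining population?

declining

R0 = Σ lx·mx = 0 + 0.38 + 0.176 + 0.168 + 0.063 + 0 = 0.787
R0 < 1, so the population is declining.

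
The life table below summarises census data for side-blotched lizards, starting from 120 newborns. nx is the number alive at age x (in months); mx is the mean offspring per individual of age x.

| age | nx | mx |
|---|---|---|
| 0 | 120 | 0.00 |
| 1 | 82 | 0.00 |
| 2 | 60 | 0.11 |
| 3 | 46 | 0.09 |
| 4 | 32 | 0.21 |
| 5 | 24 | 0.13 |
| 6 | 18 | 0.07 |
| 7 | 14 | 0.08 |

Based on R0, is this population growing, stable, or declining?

declining

lx = nx/n0 = nx/120: 1, 0.68333…, 0.5, 0.38333…, 0.26667…, 0.2, 0.15, 0.11667…
R0 = Σ lx·mx = 0 + 0 + 0.055 + 0.0345… + 0.056… + 0.026 + 0.0105 + 0.009333… = 0.191333…
R0 < 1, so the population is declining.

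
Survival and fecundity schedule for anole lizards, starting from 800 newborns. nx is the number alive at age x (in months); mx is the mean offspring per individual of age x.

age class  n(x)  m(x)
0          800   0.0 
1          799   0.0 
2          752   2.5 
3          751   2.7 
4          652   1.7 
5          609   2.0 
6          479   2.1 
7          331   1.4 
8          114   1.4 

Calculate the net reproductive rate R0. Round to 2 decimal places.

9.83

lx = nx/n0 = nx/800: 1, 0.99875, 0.94, 0.93875, 0.815, 0.76125, 0.59875, 0.41375, 0.1425
lx·mx by age: 0, 0, 2.35, 2.534625, 1.3855, 1.5225, 1.257375, 0.57925, 0.1995
R0 = Σ lx·mx = 9.82875 → 9.83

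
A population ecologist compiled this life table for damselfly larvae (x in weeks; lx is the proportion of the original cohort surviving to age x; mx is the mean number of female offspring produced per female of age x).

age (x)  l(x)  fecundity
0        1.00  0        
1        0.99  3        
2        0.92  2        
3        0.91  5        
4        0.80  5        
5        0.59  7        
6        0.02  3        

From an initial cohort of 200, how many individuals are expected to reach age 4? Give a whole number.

Expected survivors = N0 · l_4 = 200 × 0.80 = 160 → 160

160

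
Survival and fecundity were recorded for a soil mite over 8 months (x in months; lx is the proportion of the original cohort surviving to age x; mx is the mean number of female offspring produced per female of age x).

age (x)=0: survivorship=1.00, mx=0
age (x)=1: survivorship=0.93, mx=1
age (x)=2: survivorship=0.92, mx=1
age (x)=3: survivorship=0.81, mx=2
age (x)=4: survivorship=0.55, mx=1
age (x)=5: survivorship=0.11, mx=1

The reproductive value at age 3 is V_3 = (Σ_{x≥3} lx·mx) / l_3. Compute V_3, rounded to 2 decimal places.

2.81

lx·mx for x ≥ 3: 1.62, 0.55, 0.11 → sum = 2.28
V_3 = 2.28 / l_3 = 2.28 / 0.81 = 2.814815… → 2.81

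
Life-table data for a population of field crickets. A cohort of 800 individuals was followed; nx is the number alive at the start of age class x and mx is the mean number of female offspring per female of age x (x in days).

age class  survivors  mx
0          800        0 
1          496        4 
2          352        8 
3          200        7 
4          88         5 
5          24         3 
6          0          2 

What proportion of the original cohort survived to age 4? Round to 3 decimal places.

0.110

l_4 = n_4/n_0 = 88/800 = 0.11 → 0.110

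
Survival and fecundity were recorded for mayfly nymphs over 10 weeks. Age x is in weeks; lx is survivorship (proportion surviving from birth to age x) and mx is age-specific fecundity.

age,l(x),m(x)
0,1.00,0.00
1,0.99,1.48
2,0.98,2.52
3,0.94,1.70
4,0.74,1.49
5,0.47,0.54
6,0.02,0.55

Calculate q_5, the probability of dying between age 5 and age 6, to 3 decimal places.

q_5 = (l_5 − l_6) / l_5 = (0.47 − 0.02) / 0.47
     = 0.45 / 0.47 = 0.957447… → 0.957

0.957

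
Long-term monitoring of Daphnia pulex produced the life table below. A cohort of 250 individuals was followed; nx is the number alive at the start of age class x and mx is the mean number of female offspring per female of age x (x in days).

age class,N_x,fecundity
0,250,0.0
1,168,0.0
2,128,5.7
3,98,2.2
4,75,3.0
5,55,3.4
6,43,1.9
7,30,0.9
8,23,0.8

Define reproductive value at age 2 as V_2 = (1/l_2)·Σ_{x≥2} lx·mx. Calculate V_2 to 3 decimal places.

lx = nx/n0 = nx/250: 1, 0.672, 0.512, 0.392, 0.3, 0.22, 0.172, 0.12, 0.092
lx·mx for x ≥ 2: 2.9184, 0.8624, 0.9, 0.748, 0.3268, 0.108, 0.0736 → sum = 5.9372
V_2 = 5.9372 / l_2 = 5.9372 / 0.512 = 11.596094… → 11.596

11.596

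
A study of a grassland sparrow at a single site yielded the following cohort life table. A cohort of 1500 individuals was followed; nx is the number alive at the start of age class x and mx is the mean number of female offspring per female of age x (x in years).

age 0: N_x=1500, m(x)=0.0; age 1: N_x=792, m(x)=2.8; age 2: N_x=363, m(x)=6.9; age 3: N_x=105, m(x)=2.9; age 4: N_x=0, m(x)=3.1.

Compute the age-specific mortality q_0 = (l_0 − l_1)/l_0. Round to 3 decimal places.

lx = nx/n0 = nx/1500: 1, 0.528, 0.242, 0.07, 0
q_0 = (l_0 − l_1) / l_0 = (1 − 0.528) / 1
     = 0.472 / 1 = 0.472 → 0.472

0.472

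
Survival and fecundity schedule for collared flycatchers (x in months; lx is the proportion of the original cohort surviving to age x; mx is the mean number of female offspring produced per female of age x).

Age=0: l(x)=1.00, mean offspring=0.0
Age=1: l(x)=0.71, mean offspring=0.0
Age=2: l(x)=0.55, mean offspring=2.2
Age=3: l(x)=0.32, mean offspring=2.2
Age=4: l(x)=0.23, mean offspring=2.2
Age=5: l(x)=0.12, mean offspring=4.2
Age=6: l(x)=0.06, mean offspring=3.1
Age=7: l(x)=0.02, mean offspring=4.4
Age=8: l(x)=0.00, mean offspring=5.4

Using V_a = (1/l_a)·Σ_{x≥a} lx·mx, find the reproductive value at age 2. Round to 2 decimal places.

5.81

lx·mx for x ≥ 2: 1.21, 0.704, 0.506, 0.504, 0.186, 0.088, 0 → sum = 3.198
V_2 = 3.198 / l_2 = 3.198 / 0.55 = 5.814545… → 5.81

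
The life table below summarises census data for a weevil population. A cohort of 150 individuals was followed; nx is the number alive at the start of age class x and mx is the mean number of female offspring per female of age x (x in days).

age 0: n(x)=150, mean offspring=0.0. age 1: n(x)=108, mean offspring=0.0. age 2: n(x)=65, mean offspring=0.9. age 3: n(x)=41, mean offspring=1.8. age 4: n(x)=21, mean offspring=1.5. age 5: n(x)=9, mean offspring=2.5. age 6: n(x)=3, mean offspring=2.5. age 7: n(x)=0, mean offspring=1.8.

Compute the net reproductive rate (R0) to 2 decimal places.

lx = nx/n0 = nx/150: 1, 0.72, 0.43333…, 0.27333…, 0.14, 0.06, 0.02, 0
lx·mx by age: 0, 0, 0.39…, 0.492…, 0.21, 0.15, 0.05, 0
R0 = Σ lx·mx = 1.292… → 1.29

1.29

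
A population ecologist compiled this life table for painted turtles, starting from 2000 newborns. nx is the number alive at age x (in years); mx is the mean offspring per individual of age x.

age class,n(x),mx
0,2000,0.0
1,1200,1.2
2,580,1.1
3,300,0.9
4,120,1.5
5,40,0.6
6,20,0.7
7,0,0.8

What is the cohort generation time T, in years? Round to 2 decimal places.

1.73

lx = nx/n0 = nx/2000: 1, 0.6, 0.29, 0.15, 0.06, 0.02, 0.01, 0
lx·mx: 0, 0.72, 0.319, 0.135, 0.09, 0.012, 0.007, 0 → R0 = 1.283
x·lx·mx: 0, 0.72, 0.638, 0.405, 0.36, 0.06, 0.042, 0 → Σ = 2.225
T = 2.225 / 1.283 = 1.734217… → 1.73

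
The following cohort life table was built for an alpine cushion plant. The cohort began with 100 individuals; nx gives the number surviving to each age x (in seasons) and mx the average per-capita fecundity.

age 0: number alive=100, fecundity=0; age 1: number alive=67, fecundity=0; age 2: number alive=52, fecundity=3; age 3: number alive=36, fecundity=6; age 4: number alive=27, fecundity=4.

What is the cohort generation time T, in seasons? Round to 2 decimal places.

2.90

lx = nx/n0 = nx/100: 1, 0.67, 0.52, 0.36, 0.27
lx·mx: 0, 0, 1.56, 2.16, 1.08 → R0 = 4.8
x·lx·mx: 0, 0, 3.12, 6.48, 4.32 → Σ = 13.92
T = 13.92 / 4.8 = 2.9 → 2.90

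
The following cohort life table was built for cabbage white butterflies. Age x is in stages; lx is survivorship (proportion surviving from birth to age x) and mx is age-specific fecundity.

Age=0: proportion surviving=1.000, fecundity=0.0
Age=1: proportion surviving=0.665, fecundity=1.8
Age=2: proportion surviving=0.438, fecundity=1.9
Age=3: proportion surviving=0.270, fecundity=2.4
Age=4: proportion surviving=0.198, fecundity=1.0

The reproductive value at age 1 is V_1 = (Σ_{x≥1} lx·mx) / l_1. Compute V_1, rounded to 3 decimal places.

4.324

lx·mx for x ≥ 1: 1.197, 0.8322, 0.648, 0.198 → sum = 2.8752
V_1 = 2.8752 / l_1 = 2.8752 / 0.665 = 4.323609… → 4.324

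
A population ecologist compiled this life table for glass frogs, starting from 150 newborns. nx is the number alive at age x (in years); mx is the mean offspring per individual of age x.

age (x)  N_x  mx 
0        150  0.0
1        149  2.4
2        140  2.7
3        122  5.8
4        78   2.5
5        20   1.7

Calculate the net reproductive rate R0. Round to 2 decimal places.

lx = nx/n0 = nx/150: 1, 0.99333…, 0.93333…, 0.81333…, 0.52, 0.13333…
lx·mx by age: 0, 2.384…, 2.52…, 4.717333…, 1.3, 0.226667…
R0 = Σ lx·mx = 11.148… → 11.15

11.15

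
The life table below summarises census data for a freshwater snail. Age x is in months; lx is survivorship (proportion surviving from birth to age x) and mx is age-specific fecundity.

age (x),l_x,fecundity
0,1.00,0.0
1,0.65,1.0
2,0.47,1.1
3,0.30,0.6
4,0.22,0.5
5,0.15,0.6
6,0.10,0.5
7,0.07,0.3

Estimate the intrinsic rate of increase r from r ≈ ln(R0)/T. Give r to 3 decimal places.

R0 = Σ lx·mx = 0 + 0.65 + 0.517 + 0.18 + 0.11 + 0.09 + 0.05 + 0.021 = 1.618
Σ x·lx·mx = 3.561; T = 3.561/1.618 = 2.20087…
r ≈ ln(R0)/T = ln(1.618)/2.20087… = 0.21864… → 0.219

0.219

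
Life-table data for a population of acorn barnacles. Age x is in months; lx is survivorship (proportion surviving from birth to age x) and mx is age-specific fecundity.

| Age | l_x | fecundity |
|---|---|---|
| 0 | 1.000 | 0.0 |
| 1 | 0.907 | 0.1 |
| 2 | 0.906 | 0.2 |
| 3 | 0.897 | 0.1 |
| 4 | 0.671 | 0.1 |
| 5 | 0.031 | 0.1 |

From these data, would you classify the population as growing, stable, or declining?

declining

R0 = Σ lx·mx = 0 + 0.0907 + 0.1812 + 0.0897 + 0.0671 + 0.0031 = 0.4318
R0 < 1, so the population is declining.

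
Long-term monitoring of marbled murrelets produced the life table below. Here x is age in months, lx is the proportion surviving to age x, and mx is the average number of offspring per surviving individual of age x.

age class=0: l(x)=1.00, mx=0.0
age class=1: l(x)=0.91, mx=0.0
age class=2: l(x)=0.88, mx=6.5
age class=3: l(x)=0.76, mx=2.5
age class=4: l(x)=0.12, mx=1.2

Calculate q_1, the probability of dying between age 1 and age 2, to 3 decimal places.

0.033

q_1 = (l_1 − l_2) / l_1 = (0.91 − 0.88) / 0.91
     = 0.03 / 0.91 = 0.032967… → 0.033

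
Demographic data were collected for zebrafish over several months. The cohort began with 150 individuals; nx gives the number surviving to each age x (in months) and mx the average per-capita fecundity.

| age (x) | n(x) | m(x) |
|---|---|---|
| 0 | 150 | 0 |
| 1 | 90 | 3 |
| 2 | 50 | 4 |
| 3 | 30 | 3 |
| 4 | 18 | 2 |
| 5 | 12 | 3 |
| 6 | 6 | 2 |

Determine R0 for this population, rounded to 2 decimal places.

4.29

lx = nx/n0 = nx/150: 1, 0.6, 0.33333…, 0.2, 0.12, 0.08, 0.04
lx·mx by age: 0, 1.8, 1.333333…, 0.6, 0.24, 0.24, 0.08
R0 = Σ lx·mx = 4.293333… → 4.29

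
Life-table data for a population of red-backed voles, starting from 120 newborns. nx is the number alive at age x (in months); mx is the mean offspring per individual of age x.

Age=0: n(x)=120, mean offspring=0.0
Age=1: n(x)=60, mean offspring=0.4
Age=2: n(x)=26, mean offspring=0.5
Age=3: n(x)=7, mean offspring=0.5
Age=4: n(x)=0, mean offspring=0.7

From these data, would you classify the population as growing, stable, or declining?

lx = nx/n0 = nx/120: 1, 0.5, 0.21667…, 0.05833…, 0
R0 = Σ lx·mx = 0 + 0.2 + 0.108333… + 0.029167… + 0 = 0.3375…
R0 < 1, so the population is declining.

declining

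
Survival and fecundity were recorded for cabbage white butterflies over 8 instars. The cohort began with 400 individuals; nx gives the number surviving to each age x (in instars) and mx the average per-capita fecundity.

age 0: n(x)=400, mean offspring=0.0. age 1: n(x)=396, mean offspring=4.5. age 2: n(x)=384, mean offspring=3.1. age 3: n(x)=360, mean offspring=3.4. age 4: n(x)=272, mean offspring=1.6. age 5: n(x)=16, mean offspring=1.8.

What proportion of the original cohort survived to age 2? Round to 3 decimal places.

l_2 = n_2/n_0 = 384/400 = 0.96 → 0.960

0.960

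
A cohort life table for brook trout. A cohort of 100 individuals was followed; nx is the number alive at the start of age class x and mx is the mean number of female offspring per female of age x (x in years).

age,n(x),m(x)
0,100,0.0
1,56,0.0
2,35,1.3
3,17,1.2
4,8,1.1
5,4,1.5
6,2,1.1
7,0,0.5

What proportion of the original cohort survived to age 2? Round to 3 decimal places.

l_2 = n_2/n_0 = 35/100 = 0.35 → 0.350

0.350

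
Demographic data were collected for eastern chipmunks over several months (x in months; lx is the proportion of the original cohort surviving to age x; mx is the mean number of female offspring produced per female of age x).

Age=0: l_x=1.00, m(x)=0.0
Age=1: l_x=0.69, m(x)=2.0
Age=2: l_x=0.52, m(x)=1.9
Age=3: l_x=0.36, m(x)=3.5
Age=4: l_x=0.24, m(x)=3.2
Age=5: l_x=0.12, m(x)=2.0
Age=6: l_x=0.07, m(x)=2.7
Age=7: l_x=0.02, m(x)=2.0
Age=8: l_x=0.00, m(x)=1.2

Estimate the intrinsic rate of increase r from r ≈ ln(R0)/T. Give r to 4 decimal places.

R0 = Σ lx·mx = 0 + 1.38 + 0.988 + 1.26 + 0.768 + 0.24 + 0.189 + 0.04 + 0 = 4.865
Σ x·lx·mx = 12.822; T = 12.822/4.865 = 2.63556…
r ≈ ln(R0)/T = ln(4.865)/2.63556… = 0.600277… → 0.6003

0.6003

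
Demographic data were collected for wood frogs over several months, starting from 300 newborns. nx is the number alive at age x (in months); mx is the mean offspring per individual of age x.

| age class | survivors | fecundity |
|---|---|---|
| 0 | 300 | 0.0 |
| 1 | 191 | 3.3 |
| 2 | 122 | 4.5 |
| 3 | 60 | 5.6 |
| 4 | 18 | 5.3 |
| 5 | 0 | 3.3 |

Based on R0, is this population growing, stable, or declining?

growing

lx = nx/n0 = nx/300: 1, 0.63667…, 0.40667…, 0.2, 0.06, 0
R0 = Σ lx·mx = 0 + 2.101… + 1.83… + 1.12 + 0.318 + 0 = 5.369…
R0 > 1, so the population is growing.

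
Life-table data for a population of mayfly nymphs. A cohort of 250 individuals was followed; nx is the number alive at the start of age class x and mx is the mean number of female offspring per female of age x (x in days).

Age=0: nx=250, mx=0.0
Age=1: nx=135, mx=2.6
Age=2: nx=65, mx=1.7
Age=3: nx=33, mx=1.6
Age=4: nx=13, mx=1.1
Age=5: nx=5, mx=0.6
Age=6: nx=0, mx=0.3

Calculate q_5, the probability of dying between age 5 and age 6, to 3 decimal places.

1.000

lx = nx/n0 = nx/250: 1, 0.54, 0.26, 0.132, 0.052, 0.02, 0
q_5 = (l_5 − l_6) / l_5 = (0.02 − 0) / 0.02
     = 0.02 / 0.02 = 1 → 1.000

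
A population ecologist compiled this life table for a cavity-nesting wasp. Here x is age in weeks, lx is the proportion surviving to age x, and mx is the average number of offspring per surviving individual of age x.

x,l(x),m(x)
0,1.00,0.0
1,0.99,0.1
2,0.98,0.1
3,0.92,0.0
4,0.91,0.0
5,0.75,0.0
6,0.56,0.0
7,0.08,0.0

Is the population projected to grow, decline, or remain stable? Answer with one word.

R0 = Σ lx·mx = 0 + 0.099 + 0.098 + 0 + 0 + 0 + 0 + 0 = 0.197
R0 < 1, so the population is declining.

declining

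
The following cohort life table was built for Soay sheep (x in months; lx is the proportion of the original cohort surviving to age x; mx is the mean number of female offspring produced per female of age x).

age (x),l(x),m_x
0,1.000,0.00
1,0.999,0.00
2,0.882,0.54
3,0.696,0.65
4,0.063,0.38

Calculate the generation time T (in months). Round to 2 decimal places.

lx·mx: 0, 0, 0.47628, 0.4524, 0.02394 → R0 = 0.95262
x·lx·mx: 0, 0, 0.95256, 1.3572, 0.09576 → Σ = 2.40552
T = 2.40552 / 0.95262 = 2.525162… → 2.53

2.53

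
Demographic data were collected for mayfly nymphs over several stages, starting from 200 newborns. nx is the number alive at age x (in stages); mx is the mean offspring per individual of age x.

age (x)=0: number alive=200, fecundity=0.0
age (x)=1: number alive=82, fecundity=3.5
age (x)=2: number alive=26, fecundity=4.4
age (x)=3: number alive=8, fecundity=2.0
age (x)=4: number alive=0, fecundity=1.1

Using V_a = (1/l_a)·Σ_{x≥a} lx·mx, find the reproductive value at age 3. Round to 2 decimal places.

lx = nx/n0 = nx/200: 1, 0.41, 0.13, 0.04, 0
lx·mx for x ≥ 3: 0.08, 0 → sum = 0.08
V_3 = 0.08 / l_3 = 0.08 / 0.04 = 2 → 2.00

2.00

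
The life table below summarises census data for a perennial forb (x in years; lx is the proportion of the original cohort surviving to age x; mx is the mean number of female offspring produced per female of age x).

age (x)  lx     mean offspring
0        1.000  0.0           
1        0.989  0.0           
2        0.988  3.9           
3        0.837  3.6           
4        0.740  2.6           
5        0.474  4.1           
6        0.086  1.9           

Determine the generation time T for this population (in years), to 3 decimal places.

3.225

lx·mx: 0, 0, 3.8532, 3.0132, 1.924, 1.9434, 0.1634 → R0 = 10.8972
x·lx·mx: 0, 0, 7.7064, 9.0396, 7.696, 9.717, 0.9804 → Σ = 35.1394
T = 35.1394 / 10.8972 = 3.224627… → 3.225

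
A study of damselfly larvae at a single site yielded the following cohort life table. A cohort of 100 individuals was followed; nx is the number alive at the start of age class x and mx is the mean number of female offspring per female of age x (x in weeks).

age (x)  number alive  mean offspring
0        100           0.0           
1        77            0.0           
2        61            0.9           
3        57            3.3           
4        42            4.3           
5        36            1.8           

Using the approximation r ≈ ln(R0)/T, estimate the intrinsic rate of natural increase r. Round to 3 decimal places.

0.450

lx = nx/n0 = nx/100: 1, 0.77, 0.61, 0.57, 0.42, 0.36
R0 = Σ lx·mx = 0 + 0 + 0.549 + 1.881 + 1.806 + 0.648 = 4.884
Σ x·lx·mx = 17.205; T = 17.205/4.884 = 3.52273…
r ≈ ln(R0)/T = ln(4.884)/3.52273… = 0.45021… → 0.450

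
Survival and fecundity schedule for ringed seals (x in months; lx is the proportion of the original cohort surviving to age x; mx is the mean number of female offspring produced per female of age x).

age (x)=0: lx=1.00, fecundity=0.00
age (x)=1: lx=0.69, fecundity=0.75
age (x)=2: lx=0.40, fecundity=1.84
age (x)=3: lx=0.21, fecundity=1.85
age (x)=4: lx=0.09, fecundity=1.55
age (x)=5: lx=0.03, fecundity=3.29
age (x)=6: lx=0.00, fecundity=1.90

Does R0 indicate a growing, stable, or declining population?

R0 = Σ lx·mx = 0 + 0.5175 + 0.736 + 0.3885 + 0.1395 + 0.0987 + 0 = 1.8802
R0 > 1, so the population is growing.

growing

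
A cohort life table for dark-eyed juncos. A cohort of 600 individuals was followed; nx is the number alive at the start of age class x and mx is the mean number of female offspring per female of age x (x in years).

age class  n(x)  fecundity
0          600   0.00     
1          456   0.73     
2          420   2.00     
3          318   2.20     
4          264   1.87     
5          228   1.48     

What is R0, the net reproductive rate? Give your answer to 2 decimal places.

4.51

lx = nx/n0 = nx/600: 1, 0.76, 0.7, 0.53, 0.44, 0.38
lx·mx by age: 0, 0.5548, 1.4, 1.166, 0.8228, 0.5624
R0 = Σ lx·mx = 4.506 → 4.51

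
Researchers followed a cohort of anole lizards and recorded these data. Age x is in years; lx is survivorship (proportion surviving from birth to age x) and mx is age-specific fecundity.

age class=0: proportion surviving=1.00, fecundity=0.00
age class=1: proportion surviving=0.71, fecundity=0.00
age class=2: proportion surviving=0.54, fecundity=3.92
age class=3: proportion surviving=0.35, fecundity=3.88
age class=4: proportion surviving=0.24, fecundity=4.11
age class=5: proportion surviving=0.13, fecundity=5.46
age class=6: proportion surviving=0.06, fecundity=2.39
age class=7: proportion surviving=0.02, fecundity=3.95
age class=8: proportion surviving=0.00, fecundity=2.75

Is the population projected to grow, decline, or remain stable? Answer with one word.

R0 = Σ lx·mx = 0 + 0 + 2.1168 + 1.358 + 0.9864 + 0.7098 + 0.1434 + 0.079 + 0 = 5.3934
R0 > 1, so the population is growing.

growing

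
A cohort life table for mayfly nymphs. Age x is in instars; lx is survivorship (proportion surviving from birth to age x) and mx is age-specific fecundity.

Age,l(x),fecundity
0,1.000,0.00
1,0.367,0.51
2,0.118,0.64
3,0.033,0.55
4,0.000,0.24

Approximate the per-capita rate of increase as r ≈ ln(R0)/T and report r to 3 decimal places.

R0 = Σ lx·mx = 0 + 0.18717 + 0.07552 + 0.01815 + 0 = 0.28084
Σ x·lx·mx = 0.39266; T = 0.39266/0.28084 = 1.39816…
r ≈ ln(R0)/T = ln(0.28084)/1.39816… = -0.90831… → -0.908

-0.908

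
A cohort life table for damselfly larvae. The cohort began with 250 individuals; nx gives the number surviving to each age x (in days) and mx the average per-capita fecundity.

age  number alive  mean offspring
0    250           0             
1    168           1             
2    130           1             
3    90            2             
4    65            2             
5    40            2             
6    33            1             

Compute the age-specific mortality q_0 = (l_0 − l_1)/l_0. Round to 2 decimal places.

0.33

lx = nx/n0 = nx/250: 1, 0.672, 0.52, 0.36, 0.26, 0.16, 0.132
q_0 = (l_0 − l_1) / l_0 = (1 − 0.672) / 1
     = 0.328 / 1 = 0.328 → 0.33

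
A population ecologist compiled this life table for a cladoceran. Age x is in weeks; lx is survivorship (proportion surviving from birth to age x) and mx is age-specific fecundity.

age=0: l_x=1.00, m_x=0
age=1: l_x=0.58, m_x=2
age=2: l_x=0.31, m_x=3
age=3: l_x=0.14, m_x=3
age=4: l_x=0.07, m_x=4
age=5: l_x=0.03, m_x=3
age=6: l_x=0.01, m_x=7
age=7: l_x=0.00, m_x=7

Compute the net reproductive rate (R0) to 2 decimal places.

lx·mx by age: 0, 1.16, 0.93, 0.42, 0.28, 0.09, 0.07, 0
R0 = Σ lx·mx = 2.95 → 2.95

2.95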